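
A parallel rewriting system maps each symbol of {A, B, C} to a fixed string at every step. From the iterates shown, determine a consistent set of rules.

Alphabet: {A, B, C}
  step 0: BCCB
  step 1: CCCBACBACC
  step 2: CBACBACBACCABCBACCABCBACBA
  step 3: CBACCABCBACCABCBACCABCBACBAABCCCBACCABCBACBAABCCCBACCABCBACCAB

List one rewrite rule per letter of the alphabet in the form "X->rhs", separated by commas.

  step 2 ⇒ step 3: CBACBACBACCABCBACCABCBACBA ⇒ CBA·CC·AB·CBA·CC·AB·CBA·CC·AB·CBA·CBA·AB·CC·CBA·CC·AB·CBA·CBA·AB·CC·CBA·CC·AB·CBA·CC·AB
    A ↦ AB
    B ↦ CC
    C ↦ CBA

A->AB, B->CC, C->CBA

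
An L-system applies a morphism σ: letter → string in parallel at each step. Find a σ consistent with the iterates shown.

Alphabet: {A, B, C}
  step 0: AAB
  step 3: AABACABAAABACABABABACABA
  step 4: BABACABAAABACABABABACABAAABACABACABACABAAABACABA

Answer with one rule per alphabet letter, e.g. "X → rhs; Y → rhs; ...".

A->BA, B->CA, C->AA

  step 3 ⇒ step 4: AABACABAAABACABABABACABA ⇒ BA·BA·CA·BA·AA·BA·CA·BA·BA·BA·CA·BA·AA·BA·CA·BA·CA·BA·CA·BA·AA·BA·CA·BA
    A ↦ BA
    B ↦ CA
    C ↦ AA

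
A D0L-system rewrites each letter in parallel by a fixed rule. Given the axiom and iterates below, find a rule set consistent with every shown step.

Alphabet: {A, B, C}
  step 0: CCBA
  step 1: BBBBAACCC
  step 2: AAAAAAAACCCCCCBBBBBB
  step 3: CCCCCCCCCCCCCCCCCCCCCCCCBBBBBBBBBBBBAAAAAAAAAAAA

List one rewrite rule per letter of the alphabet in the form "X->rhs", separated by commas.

  step 2 ⇒ step 3: AAAAAAAACCCCCCBBBBBB ⇒ CCC·CCC·CCC·CCC·CCC·CCC·CCC·CCC·BB·BB·BB·BB·BB·BB·AA·AA·AA·AA·AA·AA
    A ↦ CCC
    B ↦ AA
    C ↦ BB

A->CCC, B->AA, C->BB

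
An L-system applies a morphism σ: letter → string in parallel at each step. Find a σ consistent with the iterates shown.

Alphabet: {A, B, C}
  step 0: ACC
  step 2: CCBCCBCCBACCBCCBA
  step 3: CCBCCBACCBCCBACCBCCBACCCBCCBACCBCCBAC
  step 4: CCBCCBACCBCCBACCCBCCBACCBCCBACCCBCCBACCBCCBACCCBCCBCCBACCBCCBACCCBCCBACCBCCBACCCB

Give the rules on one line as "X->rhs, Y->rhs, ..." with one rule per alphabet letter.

  step 3 ⇒ step 4: CCBCCBACCBCCBACCBCCBACCCBCCBACCBCCBAC ⇒ CCB·CCB·A·CCB·CCB·A·C·CCB·CCB·A·CCB·CCB·A·C·CCB·CCB·A·CCB·CCB·A·C·CCB·CCB·CCB·A·CCB·CCB·A·C·CCB·CCB·A·CCB·CCB·A·C·CCB
    A ↦ C
    B ↦ A
    C ↦ CCB

A->C, B->A, C->CCB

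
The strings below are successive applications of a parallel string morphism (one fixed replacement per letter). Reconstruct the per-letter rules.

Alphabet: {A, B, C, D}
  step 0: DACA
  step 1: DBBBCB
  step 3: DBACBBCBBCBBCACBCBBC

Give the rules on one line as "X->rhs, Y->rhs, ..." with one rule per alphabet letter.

  step 0 ⇒ step 1: DACA ⇒ DB·B·BC·B
    A ↦ B
    C ↦ BC
    D ↦ DB
    B ↦ AC  (constrained at step 1)

A->B, B->AC, C->BC, D->DB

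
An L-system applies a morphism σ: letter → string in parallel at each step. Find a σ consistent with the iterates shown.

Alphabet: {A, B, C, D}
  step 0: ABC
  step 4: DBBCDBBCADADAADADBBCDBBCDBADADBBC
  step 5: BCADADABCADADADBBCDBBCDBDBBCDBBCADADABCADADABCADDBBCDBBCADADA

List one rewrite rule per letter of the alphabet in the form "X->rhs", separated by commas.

A->DB, B->AD, C->A, D->BC

  step 4 ⇒ step 5: DBBCDBBCADADAADADBBCDBBCDBADADBBC ⇒ BC·AD·AD·A·BC·AD·AD·A·DB·BC·DB·BC·DB·DB·BC·DB·BC·AD·AD·A·BC·AD·AD·A·BC·AD·DB·BC·DB·BC·AD·AD·A
    A ↦ DB
    B ↦ AD
    C ↦ A
    D ↦ BC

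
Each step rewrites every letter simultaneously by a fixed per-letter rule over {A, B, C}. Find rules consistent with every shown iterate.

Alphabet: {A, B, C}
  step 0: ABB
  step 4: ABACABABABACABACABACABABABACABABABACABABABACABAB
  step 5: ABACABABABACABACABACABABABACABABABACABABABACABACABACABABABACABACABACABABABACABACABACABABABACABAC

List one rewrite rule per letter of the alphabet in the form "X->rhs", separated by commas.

A->AB, B->AC, C->AB

  step 4 ⇒ step 5: ABACABABABACABACABACABABABACABABABACABABABACABAB ⇒ AB·AC·AB·AB·AB·AC·AB·AC·AB·AC·AB·AB·AB·AC·AB·AB·AB·AC·AB·AB·AB·AC·AB·AC·AB·AC·AB·AB·AB·AC·AB·AC·AB·AC·AB·AB·AB·AC·AB·AC·AB·AC·AB·AB·AB·AC·AB·AC
    A ↦ AB
    B ↦ AC
    C ↦ AB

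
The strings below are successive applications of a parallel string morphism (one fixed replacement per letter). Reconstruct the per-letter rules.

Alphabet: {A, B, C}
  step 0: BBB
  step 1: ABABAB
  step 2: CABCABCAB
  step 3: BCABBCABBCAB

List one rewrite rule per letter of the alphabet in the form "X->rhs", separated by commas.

  step 2 ⇒ step 3: CABCABCAB ⇒ B·C·AB·B·C·AB·B·C·AB
    A ↦ C
    B ↦ AB
    C ↦ B

A->C, B->AB, C->B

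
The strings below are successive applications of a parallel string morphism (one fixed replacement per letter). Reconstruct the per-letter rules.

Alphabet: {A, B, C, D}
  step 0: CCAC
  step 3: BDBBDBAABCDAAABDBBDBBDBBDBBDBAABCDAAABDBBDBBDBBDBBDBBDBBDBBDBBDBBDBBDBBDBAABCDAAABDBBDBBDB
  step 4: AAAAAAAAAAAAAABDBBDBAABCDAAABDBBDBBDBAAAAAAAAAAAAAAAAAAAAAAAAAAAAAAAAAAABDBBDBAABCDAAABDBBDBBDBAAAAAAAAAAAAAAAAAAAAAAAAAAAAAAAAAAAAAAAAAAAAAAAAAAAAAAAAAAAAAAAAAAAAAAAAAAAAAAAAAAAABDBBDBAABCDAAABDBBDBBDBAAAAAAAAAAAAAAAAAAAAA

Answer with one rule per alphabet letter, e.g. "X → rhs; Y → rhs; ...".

  step 3 ⇒ step 4: BDBBDBAABCDAAABDBBDBBDBBDBBDBAABCDAAABDBBDBBDBBDBBDBBDBBDBBDBBDBBDBBDBBDBAABCDAAABDBBDBBDB ⇒ AA·AAA·AA·AA·AAA·AA·BDB·BDB·AA·BCD·AAA·BDB·BDB·BDB·AA·AAA·AA·AA·AAA·AA·AA·AAA·AA·AA·AAA·AA·AA·AAA·AA·BDB·BDB·AA·BCD·AAA·BDB·BDB·BDB·AA·AAA·AA·AA·AAA·AA·AA·AAA·AA·AA·AAA·AA·AA·AAA·AA·AA·AAA·AA·AA·AAA·AA·AA·AAA·AA·AA·AAA·AA·AA·AAA·AA·AA·AAA·AA·AA·AAA·AA·BDB·BDB·AA·BCD·AAA·BDB·BDB·BDB·AA·AAA·AA·AA·AAA·AA·AA·AAA·AA
    A ↦ BDB
    B ↦ AA
    C ↦ BCD
    D ↦ AAA

A->BDB, B->AA, C->BCD, D->AAA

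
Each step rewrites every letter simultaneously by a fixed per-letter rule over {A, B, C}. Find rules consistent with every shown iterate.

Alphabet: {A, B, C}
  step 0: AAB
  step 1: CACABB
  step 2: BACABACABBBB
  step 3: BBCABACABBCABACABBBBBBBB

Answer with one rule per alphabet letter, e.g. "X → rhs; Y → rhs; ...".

A->CA, B->BB, C->BA

  step 2 ⇒ step 3: BACABACABBBB ⇒ BB·CA·BA·CA·BB·CA·BA·CA·BB·BB·BB·BB
    A ↦ CA
    B ↦ BB
    C ↦ BA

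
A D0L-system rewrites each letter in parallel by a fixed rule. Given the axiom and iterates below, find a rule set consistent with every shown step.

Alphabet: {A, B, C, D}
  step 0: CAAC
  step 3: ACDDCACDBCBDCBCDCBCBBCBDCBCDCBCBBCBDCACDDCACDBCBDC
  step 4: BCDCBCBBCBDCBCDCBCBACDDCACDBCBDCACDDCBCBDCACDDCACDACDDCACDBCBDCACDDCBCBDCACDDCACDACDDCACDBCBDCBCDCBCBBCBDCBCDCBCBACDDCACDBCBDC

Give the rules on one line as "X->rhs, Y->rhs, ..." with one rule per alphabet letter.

A->BC, B->ACD, C->DC, D->BCB

  step 3 ⇒ step 4: ACDDCACDBCBDCBCDCBCBBCBDCBCDCBCBBCBDCACDDCACDBCBDC ⇒ BC·DC·BCB·BCB·DC·BC·DC·BCB·ACD·DC·ACD·BCB·DC·ACD·DC·BCB·DC·ACD·DC·ACD·ACD·DC·ACD·BCB·DC·ACD·DC·BCB·DC·ACD·DC·ACD·ACD·DC·ACD·BCB·DC·BC·DC·BCB·BCB·DC·BC·DC·BCB·ACD·DC·ACD·BCB·DC
    A ↦ BC
    B ↦ ACD
    C ↦ DC
    D ↦ BCB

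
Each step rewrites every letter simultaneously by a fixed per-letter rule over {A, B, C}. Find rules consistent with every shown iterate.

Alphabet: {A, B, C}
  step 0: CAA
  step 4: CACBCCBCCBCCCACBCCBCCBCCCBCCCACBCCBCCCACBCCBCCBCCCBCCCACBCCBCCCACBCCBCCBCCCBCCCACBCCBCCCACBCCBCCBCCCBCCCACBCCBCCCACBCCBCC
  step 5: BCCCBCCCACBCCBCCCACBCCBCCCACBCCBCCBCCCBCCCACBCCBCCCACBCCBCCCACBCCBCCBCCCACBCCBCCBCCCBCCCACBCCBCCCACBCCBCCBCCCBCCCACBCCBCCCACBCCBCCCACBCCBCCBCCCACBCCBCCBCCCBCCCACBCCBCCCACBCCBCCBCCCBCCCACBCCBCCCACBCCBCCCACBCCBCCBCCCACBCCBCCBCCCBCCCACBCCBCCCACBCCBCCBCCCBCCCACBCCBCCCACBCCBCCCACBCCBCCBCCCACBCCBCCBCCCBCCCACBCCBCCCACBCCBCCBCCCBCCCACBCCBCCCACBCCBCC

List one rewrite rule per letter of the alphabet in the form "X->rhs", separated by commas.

  step 4 ⇒ step 5: CACBCCBCCBCCCACBCCBCCBCCCBCCCACBCCBCCCACBCCBCCBCCCBCCCACBCCBCCCACBCCBCCBCCCBCCCACBCCBCCCACBCCBCCBCCCBCCCACBCCBCCCACBCCBCC ⇒ BCC·C·BCC·CAC·BCC·BCC·CAC·BCC·BCC·CAC·BCC·BCC·BCC·C·BCC·CAC·BCC·BCC·CAC·BCC·BCC·CAC·BCC·BCC·BCC·CAC·BCC·BCC·BCC·C·BCC·CAC·BCC·BCC·CAC·BCC·BCC·BCC·C·BCC·CAC·BCC·BCC·CAC·BCC·BCC·CAC·BCC·BCC·BCC·CAC·BCC·BCC·BCC·C·BCC·CAC·BCC·BCC·CAC·BCC·BCC·BCC·C·BCC·CAC·BCC·BCC·CAC·BCC·BCC·CAC·BCC·BCC·BCC·CAC·BCC·BCC·BCC·C·BCC·CAC·BCC·BCC·CAC·BCC·BCC·BCC·C·BCC·CAC·BCC·BCC·CAC·BCC·BCC·CAC·BCC·BCC·BCC·CAC·BCC·BCC·BCC·C·BCC·CAC·BCC·BCC·CAC·BCC·BCC·BCC·C·BCC·CAC·BCC·BCC·CAC·BCC·BCC
    A ↦ C
    B ↦ CAC
    C ↦ BCC

A->C, B->CAC, C->BCC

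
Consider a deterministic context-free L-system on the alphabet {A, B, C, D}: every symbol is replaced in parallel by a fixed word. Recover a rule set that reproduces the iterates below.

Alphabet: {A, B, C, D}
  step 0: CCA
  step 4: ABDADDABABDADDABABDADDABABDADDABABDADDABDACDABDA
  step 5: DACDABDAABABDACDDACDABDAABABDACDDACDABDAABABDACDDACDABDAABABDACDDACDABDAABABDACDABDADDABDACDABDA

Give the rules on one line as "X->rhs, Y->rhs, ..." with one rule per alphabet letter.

A->DA, B->CD, C->DD, D->AB

  step 4 ⇒ step 5: ABDADDABABDADDABABDADDABABDADDABABDADDABDACDABDA ⇒ DA·CD·AB·DA·AB·AB·DA·CD·DA·CD·AB·DA·AB·AB·DA·CD·DA·CD·AB·DA·AB·AB·DA·CD·DA·CD·AB·DA·AB·AB·DA·CD·DA·CD·AB·DA·AB·AB·DA·CD·AB·DA·DD·AB·DA·CD·AB·DA
    A ↦ DA
    B ↦ CD
    C ↦ DD
    D ↦ AB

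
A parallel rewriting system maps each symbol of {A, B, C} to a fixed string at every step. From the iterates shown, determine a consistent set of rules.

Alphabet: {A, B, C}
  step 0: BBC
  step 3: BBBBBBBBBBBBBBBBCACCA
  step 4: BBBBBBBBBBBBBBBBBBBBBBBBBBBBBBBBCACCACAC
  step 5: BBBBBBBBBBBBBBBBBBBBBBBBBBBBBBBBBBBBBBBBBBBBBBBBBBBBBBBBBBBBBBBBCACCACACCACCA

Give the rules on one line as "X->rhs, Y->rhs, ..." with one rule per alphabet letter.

  step 4 ⇒ step 5: BBBBBBBBBBBBBBBBBBBBBBBBBBBBBBBBCACCACAC ⇒ BB·BB·BB·BB·BB·BB·BB·BB·BB·BB·BB·BB·BB·BB·BB·BB·BB·BB·BB·BB·BB·BB·BB·BB·BB·BB·BB·BB·BB·BB·BB·BB·CA·C·CA·CA·C·CA·C·CA
    A ↦ C
    B ↦ BB
    C ↦ CA

A->C, B->BB, C->CA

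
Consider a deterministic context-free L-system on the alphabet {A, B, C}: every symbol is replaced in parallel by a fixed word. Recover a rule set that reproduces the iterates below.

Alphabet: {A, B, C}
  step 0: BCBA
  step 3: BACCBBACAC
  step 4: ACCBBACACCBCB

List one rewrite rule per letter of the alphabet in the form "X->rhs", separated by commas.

A->C, B->AC, C->B

  step 3 ⇒ step 4: BACCBBACAC ⇒ AC·C·B·B·AC·AC·C·B·C·B
    A ↦ C
    B ↦ AC
    C ↦ B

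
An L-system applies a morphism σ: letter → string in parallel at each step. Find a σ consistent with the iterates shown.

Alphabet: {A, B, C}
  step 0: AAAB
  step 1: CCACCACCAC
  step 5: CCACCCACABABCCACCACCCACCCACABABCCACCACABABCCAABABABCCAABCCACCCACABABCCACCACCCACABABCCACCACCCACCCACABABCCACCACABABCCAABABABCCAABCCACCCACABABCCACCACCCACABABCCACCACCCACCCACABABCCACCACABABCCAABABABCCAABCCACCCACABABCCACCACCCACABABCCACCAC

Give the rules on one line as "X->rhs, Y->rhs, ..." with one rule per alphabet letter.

  step 0 ⇒ step 1: AAAB ⇒ CCA·CCA·CCA·C
    A ↦ CCA
    B ↦ C
    C ↦ AB  (constrained at step 1)

A->CCA, B->C, C->AB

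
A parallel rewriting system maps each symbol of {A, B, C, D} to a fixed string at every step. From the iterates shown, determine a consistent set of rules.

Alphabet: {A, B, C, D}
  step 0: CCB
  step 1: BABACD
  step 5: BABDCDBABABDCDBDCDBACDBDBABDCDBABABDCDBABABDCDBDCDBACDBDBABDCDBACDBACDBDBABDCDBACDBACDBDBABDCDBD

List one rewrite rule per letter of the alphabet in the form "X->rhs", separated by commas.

A->BA, B->CD, C->BA, D->BD

  step 0 ⇒ step 1: CCB ⇒ BA·BA·CD
    B ↦ CD
    C ↦ BA
    A ↦ BA  (constrained at step 1)
    D ↦ BD  (constrained at step 1)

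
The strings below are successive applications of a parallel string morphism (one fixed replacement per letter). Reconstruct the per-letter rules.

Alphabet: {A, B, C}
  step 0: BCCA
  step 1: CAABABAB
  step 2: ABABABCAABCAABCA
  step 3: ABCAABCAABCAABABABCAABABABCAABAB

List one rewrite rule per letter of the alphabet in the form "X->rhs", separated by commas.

A->AB, B->CA, C->AB

  step 2 ⇒ step 3: ABABABCAABCAABCA ⇒ AB·CA·AB·CA·AB·CA·AB·AB·AB·CA·AB·AB·AB·CA·AB·AB
    A ↦ AB
    B ↦ CA
    C ↦ AB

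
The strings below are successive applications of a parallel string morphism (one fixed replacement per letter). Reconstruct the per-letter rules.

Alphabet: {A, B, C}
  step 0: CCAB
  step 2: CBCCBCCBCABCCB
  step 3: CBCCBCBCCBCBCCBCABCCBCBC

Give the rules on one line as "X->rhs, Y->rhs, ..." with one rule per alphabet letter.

A->CAB, B->C, C->CB

  step 2 ⇒ step 3: CBCCBCCBCABCCB ⇒ CB·C·CB·CB·C·CB·CB·C·CB·CAB·C·CB·CB·C
    A ↦ CAB
    B ↦ C
    C ↦ CB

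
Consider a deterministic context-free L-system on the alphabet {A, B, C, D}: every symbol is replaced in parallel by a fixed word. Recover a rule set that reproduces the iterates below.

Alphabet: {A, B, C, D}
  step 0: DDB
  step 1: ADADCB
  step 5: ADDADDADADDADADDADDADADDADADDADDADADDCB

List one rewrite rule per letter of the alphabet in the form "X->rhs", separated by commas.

  step 0 ⇒ step 1: DDB ⇒ AD·AD·CB
    B ↦ CB
    D ↦ AD
    A ↦ D  (constrained at step 1)
    C ↦ D  (constrained at step 1)

A->D, B->CB, C->D, D->AD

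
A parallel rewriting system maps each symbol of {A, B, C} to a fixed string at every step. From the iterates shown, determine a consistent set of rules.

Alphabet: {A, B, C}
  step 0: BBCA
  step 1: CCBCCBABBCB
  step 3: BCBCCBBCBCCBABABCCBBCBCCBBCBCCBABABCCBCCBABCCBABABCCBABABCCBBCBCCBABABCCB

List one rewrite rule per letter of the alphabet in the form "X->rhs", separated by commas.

  step 0 ⇒ step 1: BBCA ⇒ CCB·CCB·AB·BCB
    A ↦ BCB
    B ↦ CCB
    C ↦ AB

A->BCB, B->CCB, C->AB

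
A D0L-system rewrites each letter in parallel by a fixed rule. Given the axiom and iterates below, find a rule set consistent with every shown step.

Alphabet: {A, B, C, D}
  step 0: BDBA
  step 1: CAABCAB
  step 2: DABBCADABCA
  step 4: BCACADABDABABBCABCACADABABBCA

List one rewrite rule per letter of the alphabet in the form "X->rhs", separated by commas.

A->B, B->CA, C->DA, D->AB

  step 1 ⇒ step 2: CAABCAB ⇒ DA·B·B·CA·DA·B·CA
    A ↦ B
    B ↦ CA
    C ↦ DA
  step 0 ⇒ step 1: BDBA ⇒ CA·AB·CA·B
    D ↦ AB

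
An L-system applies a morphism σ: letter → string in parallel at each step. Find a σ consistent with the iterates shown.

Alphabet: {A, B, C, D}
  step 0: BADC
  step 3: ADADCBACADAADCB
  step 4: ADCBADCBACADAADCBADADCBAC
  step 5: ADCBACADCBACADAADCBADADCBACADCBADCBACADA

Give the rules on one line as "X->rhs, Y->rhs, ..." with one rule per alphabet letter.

A->AD, B->C, C->A, D->CB

  step 4 ⇒ step 5: ADCBADCBACADAADCBADADCBAC ⇒ AD·CB·A·C·AD·CB·A·C·AD·A·AD·CB·AD·AD·CB·A·C·AD·CB·AD·CB·A·C·AD·A
    A ↦ AD
    B ↦ C
    C ↦ A
    D ↦ CB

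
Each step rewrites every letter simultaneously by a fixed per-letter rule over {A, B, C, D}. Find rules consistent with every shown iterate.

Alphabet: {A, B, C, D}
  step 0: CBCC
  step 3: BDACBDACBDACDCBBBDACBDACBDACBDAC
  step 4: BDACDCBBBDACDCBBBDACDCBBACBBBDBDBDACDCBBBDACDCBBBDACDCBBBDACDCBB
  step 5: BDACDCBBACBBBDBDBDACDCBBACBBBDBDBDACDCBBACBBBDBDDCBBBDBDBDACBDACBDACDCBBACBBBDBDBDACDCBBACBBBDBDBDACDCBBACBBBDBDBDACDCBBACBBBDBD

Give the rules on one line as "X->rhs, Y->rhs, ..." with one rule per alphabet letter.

  step 4 ⇒ step 5: BDACDCBBBDACDCBBBDACDCBBACBBBDBDBDACDCBBBDACDCBBBDACDCBBBDACDCBB ⇒ BD·AC·DC·BB·AC·BB·BD·BD·BD·AC·DC·BB·AC·BB·BD·BD·BD·AC·DC·BB·AC·BB·BD·BD·DC·BB·BD·BD·BD·AC·BD·AC·BD·AC·DC·BB·AC·BB·BD·BD·BD·AC·DC·BB·AC·BB·BD·BD·BD·AC·DC·BB·AC·BB·BD·BD·BD·AC·DC·BB·AC·BB·BD·BD
    A ↦ DC
    B ↦ BD
    C ↦ BB
    D ↦ AC

A->DC, B->BD, C->BB, D->AC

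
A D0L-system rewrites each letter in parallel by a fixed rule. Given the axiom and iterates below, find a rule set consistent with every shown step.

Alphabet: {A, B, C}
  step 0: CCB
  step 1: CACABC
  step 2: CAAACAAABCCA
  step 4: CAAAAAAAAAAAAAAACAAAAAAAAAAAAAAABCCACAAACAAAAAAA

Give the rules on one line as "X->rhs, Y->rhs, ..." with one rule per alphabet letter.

A->AA, B->BC, C->CA

  step 1 ⇒ step 2: CACABC ⇒ CA·AA·CA·AA·BC·CA
    A ↦ AA
    B ↦ BC
    C ↦ CA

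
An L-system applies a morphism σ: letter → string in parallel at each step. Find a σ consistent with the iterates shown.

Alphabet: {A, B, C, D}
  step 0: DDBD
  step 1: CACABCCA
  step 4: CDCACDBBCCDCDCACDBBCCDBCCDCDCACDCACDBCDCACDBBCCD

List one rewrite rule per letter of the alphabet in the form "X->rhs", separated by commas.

  step 0 ⇒ step 1: DDBD ⇒ CA·CA·BC·CA
    B ↦ BC
    D ↦ CA
    A ↦ B  (constrained at step 1)
    C ↦ CD  (constrained at step 1)

A->B, B->BC, C->CD, D->CA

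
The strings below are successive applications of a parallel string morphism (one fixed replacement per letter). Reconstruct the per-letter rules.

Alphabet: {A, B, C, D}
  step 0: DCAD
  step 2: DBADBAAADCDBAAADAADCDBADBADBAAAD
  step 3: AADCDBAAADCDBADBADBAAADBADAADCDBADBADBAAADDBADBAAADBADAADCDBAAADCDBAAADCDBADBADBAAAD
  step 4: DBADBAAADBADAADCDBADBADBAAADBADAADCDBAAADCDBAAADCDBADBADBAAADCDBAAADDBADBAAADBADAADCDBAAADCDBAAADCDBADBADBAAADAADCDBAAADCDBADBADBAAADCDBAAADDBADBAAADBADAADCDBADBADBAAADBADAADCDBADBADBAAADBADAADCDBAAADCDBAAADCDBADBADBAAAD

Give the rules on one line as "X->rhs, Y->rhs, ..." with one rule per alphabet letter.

  step 3 ⇒ step 4: AADCDBAAADCDBADBADBAAADBADAADCDBADBADBAAADDBADBAAADBADAADCDBAAADCDBAAADCDBADBADBAAAD ⇒ DBA·DBA·AAD·BAD·AAD·C·DBA·DBA·DBA·AAD·BAD·AAD·C·DBA·AAD·C·DBA·AAD·C·DBA·DBA·DBA·AAD·C·DBA·AAD·DBA·DBA·AAD·BAD·AAD·C·DBA·AAD·C·DBA·AAD·C·DBA·DBA·DBA·AAD·AAD·C·DBA·AAD·C·DBA·DBA·DBA·AAD·C·DBA·AAD·DBA·DBA·AAD·BAD·AAD·C·DBA·DBA·DBA·AAD·BAD·AAD·C·DBA·DBA·DBA·AAD·BAD·AAD·C·DBA·AAD·C·DBA·AAD·C·DBA·DBA·DBA·AAD
    A ↦ DBA
    B ↦ C
    C ↦ BAD
    D ↦ AAD

A->DBA, B->C, C->BAD, D->AAD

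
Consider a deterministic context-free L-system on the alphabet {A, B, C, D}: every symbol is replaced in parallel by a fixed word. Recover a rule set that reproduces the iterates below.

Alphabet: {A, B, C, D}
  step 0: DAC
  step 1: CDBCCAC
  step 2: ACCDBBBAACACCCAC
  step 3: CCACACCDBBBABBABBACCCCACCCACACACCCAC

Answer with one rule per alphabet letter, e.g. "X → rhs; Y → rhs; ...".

A->CC, B->BBA, C->AC, D->CDB

  step 2 ⇒ step 3: ACCDBBBAACACCCAC ⇒ CC·AC·AC·CDB·BBA·BBA·BBA·CC·CC·AC·CC·AC·AC·AC·CC·AC
    A ↦ CC
    B ↦ BBA
    C ↦ AC
    D ↦ CDB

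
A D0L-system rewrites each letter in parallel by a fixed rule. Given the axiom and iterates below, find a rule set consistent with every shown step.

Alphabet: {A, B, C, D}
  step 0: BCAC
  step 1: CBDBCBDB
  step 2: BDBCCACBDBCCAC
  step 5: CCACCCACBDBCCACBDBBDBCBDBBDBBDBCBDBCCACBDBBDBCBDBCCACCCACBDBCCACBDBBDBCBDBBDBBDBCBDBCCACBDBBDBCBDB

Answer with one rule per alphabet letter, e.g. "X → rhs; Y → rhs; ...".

A->C, B->C, C->BDB, D->CA

  step 1 ⇒ step 2: CBDBCBDB ⇒ BDB·C·CA·C·BDB·C·CA·C
    B ↦ C
    C ↦ BDB
    D ↦ CA
  step 0 ⇒ step 1: BCAC ⇒ C·BDB·C·BDB
    A ↦ C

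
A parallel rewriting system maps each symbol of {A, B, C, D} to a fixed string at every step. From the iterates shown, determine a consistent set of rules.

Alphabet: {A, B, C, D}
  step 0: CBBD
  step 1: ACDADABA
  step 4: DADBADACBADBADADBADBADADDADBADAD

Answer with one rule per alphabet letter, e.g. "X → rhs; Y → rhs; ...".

A->D, B->DA, C->AC, D->BA

  step 0 ⇒ step 1: CBBD ⇒ AC·DA·DA·BA
    B ↦ DA
    C ↦ AC
    D ↦ BA
    A ↦ D  (constrained at step 1)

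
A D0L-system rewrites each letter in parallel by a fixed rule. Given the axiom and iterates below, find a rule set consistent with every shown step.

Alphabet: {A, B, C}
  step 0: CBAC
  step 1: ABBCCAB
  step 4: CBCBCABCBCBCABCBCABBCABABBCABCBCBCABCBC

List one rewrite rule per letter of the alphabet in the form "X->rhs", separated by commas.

A->C, B->BC, C->AB

  step 0 ⇒ step 1: CBAC ⇒ AB·BC·C·AB
    A ↦ C
    B ↦ BC
    C ↦ AB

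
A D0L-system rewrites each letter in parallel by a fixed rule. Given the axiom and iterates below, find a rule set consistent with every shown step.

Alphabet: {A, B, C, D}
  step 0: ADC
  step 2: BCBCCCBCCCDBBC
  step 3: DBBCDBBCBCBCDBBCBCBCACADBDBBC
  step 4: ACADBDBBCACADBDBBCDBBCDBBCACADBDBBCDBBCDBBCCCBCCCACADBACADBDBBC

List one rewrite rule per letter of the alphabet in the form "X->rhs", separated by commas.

  step 3 ⇒ step 4: DBBCDBBCBCBCDBBCBCBCACADBDBBC ⇒ ACA·DB·DB·BC·ACA·DB·DB·BC·DB·BC·DB·BC·ACA·DB·DB·BC·DB·BC·DB·BC·CC·BC·CC·ACA·DB·ACA·DB·DB·BC
    A ↦ CC
    B ↦ DB
    C ↦ BC
    D ↦ ACA

A->CC, B->DB, C->BC, D->ACA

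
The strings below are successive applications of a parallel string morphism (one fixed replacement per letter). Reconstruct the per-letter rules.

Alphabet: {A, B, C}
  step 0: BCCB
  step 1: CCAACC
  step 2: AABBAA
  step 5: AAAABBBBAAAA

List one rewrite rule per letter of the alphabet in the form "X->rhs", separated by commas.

  step 1 ⇒ step 2: CCAACC ⇒ A·A·B·B·A·A
    A ↦ B
    C ↦ A
  step 0 ⇒ step 1: BCCB ⇒ CC·A·A·CC
    B ↦ CC

A->B, B->CC, C->A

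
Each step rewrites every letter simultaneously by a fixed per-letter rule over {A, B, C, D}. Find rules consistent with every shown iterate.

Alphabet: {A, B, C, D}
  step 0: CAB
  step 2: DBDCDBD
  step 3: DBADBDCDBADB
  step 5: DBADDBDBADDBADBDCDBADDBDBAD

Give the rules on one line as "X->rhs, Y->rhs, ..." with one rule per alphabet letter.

A->D, B->A, C->DC, D->DB

  step 2 ⇒ step 3: DBDCDBD ⇒ DB·A·DB·DC·DB·A·DB
    B ↦ A
    C ↦ DC
    D ↦ DB
    A ↦ D  (constrained at step 0)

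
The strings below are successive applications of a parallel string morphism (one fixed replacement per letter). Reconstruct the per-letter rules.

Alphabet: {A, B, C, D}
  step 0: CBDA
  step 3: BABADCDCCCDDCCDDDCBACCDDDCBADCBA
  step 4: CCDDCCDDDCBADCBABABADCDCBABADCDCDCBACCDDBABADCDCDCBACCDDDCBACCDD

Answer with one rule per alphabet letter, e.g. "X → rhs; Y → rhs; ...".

  step 3 ⇒ step 4: BABADCDCCCDDCCDDDCBACCDDDCBADCBA ⇒ CC·DD·CC·DD·DC·BA·DC·BA·BA·BA·DC·DC·BA·BA·DC·DC·DC·BA·CC·DD·BA·BA·DC·DC·DC·BA·CC·DD·DC·BA·CC·DD
    A ↦ DD
    B ↦ CC
    C ↦ BA
    D ↦ DC

A->DD, B->CC, C->BA, D->DC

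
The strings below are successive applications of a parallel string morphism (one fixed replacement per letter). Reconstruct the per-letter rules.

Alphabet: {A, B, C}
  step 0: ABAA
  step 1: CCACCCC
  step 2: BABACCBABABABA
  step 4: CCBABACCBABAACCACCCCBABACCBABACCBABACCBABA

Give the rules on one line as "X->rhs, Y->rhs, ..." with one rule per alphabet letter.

A->CC, B->A, C->BA

  step 1 ⇒ step 2: CCACCCC ⇒ BA·BA·CC·BA·BA·BA·BA
    A ↦ CC
    C ↦ BA
  step 0 ⇒ step 1: ABAA ⇒ CC·A·CC·CC
    B ↦ A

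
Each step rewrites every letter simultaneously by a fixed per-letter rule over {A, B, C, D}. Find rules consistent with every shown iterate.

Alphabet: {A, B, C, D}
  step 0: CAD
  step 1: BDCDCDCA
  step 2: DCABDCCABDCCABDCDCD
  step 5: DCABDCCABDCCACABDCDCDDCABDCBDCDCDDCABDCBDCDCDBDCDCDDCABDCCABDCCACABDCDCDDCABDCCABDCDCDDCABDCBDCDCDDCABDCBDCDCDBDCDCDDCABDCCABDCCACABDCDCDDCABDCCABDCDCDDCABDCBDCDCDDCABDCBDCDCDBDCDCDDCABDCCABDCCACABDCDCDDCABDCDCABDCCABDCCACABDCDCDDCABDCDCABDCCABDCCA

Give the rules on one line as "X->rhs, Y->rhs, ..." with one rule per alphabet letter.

A->DCD, B->D, C->BDC, D->CA

  step 1 ⇒ step 2: BDCDCDCA ⇒ D·CA·BDC·CA·BDC·CA·BDC·DCD
    A ↦ DCD
    B ↦ D
    C ↦ BDC
    D ↦ CA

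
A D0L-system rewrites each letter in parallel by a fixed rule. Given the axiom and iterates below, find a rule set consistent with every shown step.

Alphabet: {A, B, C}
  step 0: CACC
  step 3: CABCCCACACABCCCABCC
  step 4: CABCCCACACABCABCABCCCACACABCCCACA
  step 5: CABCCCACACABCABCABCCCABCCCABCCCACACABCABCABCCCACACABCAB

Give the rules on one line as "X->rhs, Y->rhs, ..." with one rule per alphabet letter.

  step 4 ⇒ step 5: CABCCCACACABCABCABCCCACACABCCCACA ⇒ CA·B·CC·CA·CA·CA·B·CA·B·CA·B·CC·CA·B·CC·CA·B·CC·CA·CA·CA·B·CA·B·CA·B·CC·CA·CA·CA·B·CA·B
    A ↦ B
    B ↦ CC
    C ↦ CA

A->B, B->CC, C->CA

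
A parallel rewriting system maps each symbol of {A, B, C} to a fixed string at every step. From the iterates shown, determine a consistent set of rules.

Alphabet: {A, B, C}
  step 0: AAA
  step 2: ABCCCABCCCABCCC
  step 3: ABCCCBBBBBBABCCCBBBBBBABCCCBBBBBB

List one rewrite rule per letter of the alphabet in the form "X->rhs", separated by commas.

  step 2 ⇒ step 3: ABCCCABCCCABCCC ⇒ AB·CCC·BB·BB·BB·AB·CCC·BB·BB·BB·AB·CCC·BB·BB·BB
    A ↦ AB
    B ↦ CCC
    C ↦ BB

A->AB, B->CCC, C->BB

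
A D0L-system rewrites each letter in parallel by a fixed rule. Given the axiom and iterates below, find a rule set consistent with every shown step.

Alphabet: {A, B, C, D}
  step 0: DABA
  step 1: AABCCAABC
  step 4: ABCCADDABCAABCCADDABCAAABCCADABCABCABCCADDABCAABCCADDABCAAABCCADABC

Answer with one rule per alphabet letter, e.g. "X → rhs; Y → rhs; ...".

A->ABC, B->CA, C->D, D->A

  step 0 ⇒ step 1: DABA ⇒ A·ABC·CA·ABC
    A ↦ ABC
    B ↦ CA
    D ↦ A
    C ↦ D  (constrained at step 1)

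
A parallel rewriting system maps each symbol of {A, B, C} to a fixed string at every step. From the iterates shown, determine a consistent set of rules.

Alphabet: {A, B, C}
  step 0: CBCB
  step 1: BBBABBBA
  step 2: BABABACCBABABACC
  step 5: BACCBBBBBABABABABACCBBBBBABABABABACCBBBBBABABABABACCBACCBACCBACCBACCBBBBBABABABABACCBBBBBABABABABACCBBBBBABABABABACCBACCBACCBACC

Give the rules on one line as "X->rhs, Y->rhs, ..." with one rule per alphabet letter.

A->CC, B->BA, C->BB

  step 1 ⇒ step 2: BBBABBBA ⇒ BA·BA·BA·CC·BA·BA·BA·CC
    A ↦ CC
    B ↦ BA
  step 0 ⇒ step 1: CBCB ⇒ BB·BA·BB·BA
    C ↦ BB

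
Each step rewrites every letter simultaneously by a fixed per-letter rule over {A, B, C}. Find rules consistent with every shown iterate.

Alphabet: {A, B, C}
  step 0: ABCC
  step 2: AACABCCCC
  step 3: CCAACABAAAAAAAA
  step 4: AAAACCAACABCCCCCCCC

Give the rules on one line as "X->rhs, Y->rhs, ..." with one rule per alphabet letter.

  step 3 ⇒ step 4: CCAACABAAAAAAAA ⇒ AA·AA·C·C·AA·C·AB·C·C·C·C·C·C·C·C
    A ↦ C
    B ↦ AB
    C ↦ AA

A->C, B->AB, C->AA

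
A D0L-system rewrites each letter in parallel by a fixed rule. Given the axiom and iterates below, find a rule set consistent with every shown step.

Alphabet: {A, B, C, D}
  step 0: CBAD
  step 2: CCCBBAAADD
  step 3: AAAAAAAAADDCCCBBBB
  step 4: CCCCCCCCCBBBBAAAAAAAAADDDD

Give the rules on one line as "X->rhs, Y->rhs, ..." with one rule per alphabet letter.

A->C, B->D, C->AAA, D->BB

  step 3 ⇒ step 4: AAAAAAAAADDCCCBBBB ⇒ C·C·C·C·C·C·C·C·C·BB·BB·AAA·AAA·AAA·D·D·D·D
    A ↦ C
    B ↦ D
    C ↦ AAA
    D ↦ BB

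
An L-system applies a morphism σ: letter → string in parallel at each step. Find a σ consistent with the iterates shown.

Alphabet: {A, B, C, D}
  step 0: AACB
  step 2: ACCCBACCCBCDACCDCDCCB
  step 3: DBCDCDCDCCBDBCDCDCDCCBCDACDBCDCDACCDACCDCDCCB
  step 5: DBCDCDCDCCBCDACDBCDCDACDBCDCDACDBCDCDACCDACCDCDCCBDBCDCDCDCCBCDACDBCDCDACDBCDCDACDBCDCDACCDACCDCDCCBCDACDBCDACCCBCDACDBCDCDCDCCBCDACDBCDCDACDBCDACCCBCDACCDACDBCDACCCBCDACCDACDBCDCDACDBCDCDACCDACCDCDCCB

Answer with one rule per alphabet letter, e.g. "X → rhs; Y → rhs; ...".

  step 2 ⇒ step 3: ACCCBACCCBCDACCDCDCCB ⇒ DB·CD·CD·CD·CCB·DB·CD·CD·CD·CCB·CD·AC·DB·CD·CD·AC·CD·AC·CD·CD·CCB
    A ↦ DB
    B ↦ CCB
    C ↦ CD
    D ↦ AC

A->DB, B->CCB, C->CD, D->AC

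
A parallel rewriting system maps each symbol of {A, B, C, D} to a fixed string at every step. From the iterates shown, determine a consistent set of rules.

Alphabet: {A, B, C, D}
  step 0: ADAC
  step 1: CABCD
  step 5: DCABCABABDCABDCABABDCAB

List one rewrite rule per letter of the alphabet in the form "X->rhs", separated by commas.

A->C, B->AB, C->D, D->AB

  step 0 ⇒ step 1: ADAC ⇒ C·AB·C·D
    A ↦ C
    C ↦ D
    D ↦ AB
    B ↦ AB  (constrained at step 1)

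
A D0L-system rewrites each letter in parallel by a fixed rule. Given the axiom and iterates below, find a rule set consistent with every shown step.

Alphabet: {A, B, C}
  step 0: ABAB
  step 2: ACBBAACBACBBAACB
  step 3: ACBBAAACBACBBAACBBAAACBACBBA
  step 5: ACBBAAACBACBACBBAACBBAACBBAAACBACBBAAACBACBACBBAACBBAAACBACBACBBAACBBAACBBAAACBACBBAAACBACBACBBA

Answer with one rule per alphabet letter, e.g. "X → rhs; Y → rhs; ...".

A->ACB, B->A, C->B

  step 2 ⇒ step 3: ACBBAACBACBBAACB ⇒ ACB·B·A·A·ACB·ACB·B·A·ACB·B·A·A·ACB·ACB·B·A
    A ↦ ACB
    B ↦ A
    C ↦ B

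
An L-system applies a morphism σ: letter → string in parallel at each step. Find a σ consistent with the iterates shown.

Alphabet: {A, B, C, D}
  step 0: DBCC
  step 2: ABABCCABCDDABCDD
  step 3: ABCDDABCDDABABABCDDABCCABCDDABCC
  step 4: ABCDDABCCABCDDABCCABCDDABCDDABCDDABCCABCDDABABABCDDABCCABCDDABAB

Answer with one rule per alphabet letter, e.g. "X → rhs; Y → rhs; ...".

  step 3 ⇒ step 4: ABCDDABCDDABABABCDDABCCABCDDABCC ⇒ AB·CDD·AB·C·C·AB·CDD·AB·C·C·AB·CDD·AB·CDD·AB·CDD·AB·C·C·AB·CDD·AB·AB·AB·CDD·AB·C·C·AB·CDD·AB·AB
    A ↦ AB
    B ↦ CDD
    C ↦ AB
    D ↦ C

A->AB, B->CDD, C->AB, D->C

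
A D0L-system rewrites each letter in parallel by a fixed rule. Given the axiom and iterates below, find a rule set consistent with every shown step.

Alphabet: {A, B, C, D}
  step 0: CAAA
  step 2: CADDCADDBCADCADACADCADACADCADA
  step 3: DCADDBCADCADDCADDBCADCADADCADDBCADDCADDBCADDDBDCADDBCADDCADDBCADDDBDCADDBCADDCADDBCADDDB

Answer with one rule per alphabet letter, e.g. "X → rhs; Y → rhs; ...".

A->DDB, B->A, C->DCA, D->CAD

  step 2 ⇒ step 3: CADDCADDBCADCADACADCADACADCADA ⇒ DCA·DDB·CAD·CAD·DCA·DDB·CAD·CAD·A·DCA·DDB·CAD·DCA·DDB·CAD·DDB·DCA·DDB·CAD·DCA·DDB·CAD·DDB·DCA·DDB·CAD·DCA·DDB·CAD·DDB
    A ↦ DDB
    B ↦ A
    C ↦ DCA
    D ↦ CAD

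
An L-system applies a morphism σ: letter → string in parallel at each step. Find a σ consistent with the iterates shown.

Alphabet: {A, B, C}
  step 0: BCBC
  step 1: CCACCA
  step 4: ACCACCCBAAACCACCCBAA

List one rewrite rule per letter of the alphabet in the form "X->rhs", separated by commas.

A->CB, B->CC, C->A

  step 0 ⇒ step 1: BCBC ⇒ CC·A·CC·A
    B ↦ CC
    C ↦ A
    A ↦ CB  (constrained at step 1)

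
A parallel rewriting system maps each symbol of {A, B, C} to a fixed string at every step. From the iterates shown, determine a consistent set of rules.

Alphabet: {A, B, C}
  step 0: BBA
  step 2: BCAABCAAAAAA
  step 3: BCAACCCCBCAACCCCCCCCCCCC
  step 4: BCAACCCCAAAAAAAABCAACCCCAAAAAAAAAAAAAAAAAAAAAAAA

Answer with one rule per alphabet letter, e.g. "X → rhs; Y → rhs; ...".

A->CC, B->BC, C->AA

  step 3 ⇒ step 4: BCAACCCCBCAACCCCCCCCCCCC ⇒ BC·AA·CC·CC·AA·AA·AA·AA·BC·AA·CC·CC·AA·AA·AA·AA·AA·AA·AA·AA·AA·AA·AA·AA
    A ↦ CC
    B ↦ BC
    C ↦ AA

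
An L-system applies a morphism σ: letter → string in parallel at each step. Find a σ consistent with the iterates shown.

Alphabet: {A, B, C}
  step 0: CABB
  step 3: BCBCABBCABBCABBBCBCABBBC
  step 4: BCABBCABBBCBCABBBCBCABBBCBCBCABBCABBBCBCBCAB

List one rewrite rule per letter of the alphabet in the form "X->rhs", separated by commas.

A->B, B->BC, C->AB

  step 3 ⇒ step 4: BCBCABBCABBCABBBCBCABBBC ⇒ BC·AB·BC·AB·B·BC·BC·AB·B·BC·BC·AB·B·BC·BC·BC·AB·BC·AB·B·BC·BC·BC·AB
    A ↦ B
    B ↦ BC
    C ↦ AB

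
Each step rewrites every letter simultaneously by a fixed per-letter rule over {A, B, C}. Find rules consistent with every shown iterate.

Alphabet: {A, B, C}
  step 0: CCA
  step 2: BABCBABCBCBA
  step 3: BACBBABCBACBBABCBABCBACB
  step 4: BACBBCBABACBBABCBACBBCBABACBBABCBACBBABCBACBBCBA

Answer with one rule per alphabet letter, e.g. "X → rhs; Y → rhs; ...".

  step 3 ⇒ step 4: BACBBABCBACBBABCBABCBACB ⇒ BA·CB·BC·BA·BA·CB·BA·BC·BA·CB·BC·BA·BA·CB·BA·BC·BA·CB·BA·BC·BA·CB·BC·BA
    A ↦ CB
    B ↦ BA
    C ↦ BC

A->CB, B->BA, C->BC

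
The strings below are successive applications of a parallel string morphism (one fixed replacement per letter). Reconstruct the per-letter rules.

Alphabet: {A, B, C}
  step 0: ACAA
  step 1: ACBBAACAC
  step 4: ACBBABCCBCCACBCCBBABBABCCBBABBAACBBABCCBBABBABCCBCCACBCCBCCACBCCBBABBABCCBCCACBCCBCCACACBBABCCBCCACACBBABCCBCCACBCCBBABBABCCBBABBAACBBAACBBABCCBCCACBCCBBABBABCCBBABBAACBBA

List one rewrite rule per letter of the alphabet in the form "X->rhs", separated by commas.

A->AC, B->BCC, C->BBA

  step 0 ⇒ step 1: ACAA ⇒ AC·BBA·AC·AC
    A ↦ AC
    C ↦ BBA
    B ↦ BCC  (constrained at step 1)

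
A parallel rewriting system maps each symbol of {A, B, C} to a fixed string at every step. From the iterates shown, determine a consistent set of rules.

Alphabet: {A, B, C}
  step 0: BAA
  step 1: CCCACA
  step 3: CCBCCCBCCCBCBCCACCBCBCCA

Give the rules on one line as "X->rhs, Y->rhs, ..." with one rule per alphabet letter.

A->CA, B->CC, C->BC

  step 0 ⇒ step 1: BAA ⇒ CC·CA·CA
    A ↦ CA
    B ↦ CC
    C ↦ BC  (constrained at step 1)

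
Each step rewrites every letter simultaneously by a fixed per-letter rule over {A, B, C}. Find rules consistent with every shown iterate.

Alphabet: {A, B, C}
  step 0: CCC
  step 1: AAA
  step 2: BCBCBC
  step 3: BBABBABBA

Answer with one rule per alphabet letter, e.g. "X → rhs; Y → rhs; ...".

A->BC, B->BB, C->A

  step 2 ⇒ step 3: BCBCBC ⇒ BB·A·BB·A·BB·A
    B ↦ BB
    C ↦ A
  step 1 ⇒ step 2: AAA ⇒ BC·BC·BC
    A ↦ BC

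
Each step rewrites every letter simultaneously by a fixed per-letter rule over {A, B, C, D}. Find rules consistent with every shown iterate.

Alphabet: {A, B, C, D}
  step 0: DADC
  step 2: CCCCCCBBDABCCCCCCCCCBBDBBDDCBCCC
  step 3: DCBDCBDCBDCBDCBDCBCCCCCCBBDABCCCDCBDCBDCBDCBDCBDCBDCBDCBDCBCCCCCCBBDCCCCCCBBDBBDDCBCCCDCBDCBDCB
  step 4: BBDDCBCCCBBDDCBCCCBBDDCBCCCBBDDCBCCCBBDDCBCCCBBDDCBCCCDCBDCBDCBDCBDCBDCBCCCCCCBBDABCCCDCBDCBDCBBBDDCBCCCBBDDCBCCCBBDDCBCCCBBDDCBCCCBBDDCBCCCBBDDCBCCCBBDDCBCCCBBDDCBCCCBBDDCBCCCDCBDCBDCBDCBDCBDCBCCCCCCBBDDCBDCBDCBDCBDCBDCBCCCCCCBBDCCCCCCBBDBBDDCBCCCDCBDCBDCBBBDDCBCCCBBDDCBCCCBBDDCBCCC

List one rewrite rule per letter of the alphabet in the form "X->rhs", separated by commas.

  step 3 ⇒ step 4: DCBDCBDCBDCBDCBDCBCCCCCCBBDABCCCDCBDCBDCBDCBDCBDCBDCBDCBDCBCCCCCCBBDCCCCCCBBDBBDDCBCCCDCBDCBDCB ⇒ BBD·DCB·CCC·BBD·DCB·CCC·BBD·DCB·CCC·BBD·DCB·CCC·BBD·DCB·CCC·BBD·DCB·CCC·DCB·DCB·DCB·DCB·DCB·DCB·CCC·CCC·BBD·AB·CCC·DCB·DCB·DCB·BBD·DCB·CCC·BBD·DCB·CCC·BBD·DCB·CCC·BBD·DCB·CCC·BBD·DCB·CCC·BBD·DCB·CCC·BBD·DCB·CCC·BBD·DCB·CCC·BBD·DCB·CCC·DCB·DCB·DCB·DCB·DCB·DCB·CCC·CCC·BBD·DCB·DCB·DCB·DCB·DCB·DCB·CCC·CCC·BBD·CCC·CCC·BBD·BBD·DCB·CCC·DCB·DCB·DCB·BBD·DCB·CCC·BBD·DCB·CCC·BBD·DCB·CCC
    A ↦ AB
    B ↦ CCC
    C ↦ DCB
    D ↦ BBD

A->AB, B->CCC, C->DCB, D->BBD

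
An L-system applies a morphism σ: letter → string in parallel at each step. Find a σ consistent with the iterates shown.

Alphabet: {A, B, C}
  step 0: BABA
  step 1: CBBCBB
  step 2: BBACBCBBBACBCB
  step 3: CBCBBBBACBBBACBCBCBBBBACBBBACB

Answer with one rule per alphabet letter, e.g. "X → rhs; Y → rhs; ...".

A->B, B->CB, C->BBA

  step 2 ⇒ step 3: BBACBCBBBACBCB ⇒ CB·CB·B·BBA·CB·BBA·CB·CB·CB·B·BBA·CB·BBA·CB
    A ↦ B
    B ↦ CB
    C ↦ BBA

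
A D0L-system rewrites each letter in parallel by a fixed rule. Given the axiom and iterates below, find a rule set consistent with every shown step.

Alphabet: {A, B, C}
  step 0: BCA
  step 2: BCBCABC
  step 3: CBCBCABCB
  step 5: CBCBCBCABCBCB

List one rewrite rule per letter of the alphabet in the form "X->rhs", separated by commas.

  step 2 ⇒ step 3: BCBCABC ⇒ C·B·C·B·CAB·C·B
    A ↦ CAB
    B ↦ C
    C ↦ B

A->CAB, B->C, C->B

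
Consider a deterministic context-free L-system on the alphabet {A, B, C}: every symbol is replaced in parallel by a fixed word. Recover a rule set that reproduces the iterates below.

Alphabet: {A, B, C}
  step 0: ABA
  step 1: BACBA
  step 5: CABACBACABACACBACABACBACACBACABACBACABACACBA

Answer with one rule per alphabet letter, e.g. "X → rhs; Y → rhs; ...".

A->BA, B->C, C->CA

  step 0 ⇒ step 1: ABA ⇒ BA·C·BA
    A ↦ BA
    B ↦ C
    C ↦ CA  (constrained at step 1)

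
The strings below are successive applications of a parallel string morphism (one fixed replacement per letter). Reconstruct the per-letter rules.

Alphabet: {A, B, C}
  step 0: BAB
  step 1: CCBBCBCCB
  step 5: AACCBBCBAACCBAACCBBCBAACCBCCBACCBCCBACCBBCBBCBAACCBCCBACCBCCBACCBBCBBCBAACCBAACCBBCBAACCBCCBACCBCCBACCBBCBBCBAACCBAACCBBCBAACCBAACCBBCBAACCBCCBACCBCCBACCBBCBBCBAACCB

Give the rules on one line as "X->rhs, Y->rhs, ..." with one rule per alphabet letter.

A->BCB, B->CCB, C->A

  step 0 ⇒ step 1: BAB ⇒ CCB·BCB·CCB
    A ↦ BCB
    B ↦ CCB
    C ↦ A  (constrained at step 1)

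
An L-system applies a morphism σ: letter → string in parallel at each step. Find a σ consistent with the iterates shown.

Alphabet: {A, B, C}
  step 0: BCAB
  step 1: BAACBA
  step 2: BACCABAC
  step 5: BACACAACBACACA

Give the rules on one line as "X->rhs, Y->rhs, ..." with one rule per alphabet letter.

A->C, B->BA, C->A

  step 1 ⇒ step 2: BAACBA ⇒ BA·C·C·A·BA·C
    A ↦ C
    B ↦ BA
    C ↦ A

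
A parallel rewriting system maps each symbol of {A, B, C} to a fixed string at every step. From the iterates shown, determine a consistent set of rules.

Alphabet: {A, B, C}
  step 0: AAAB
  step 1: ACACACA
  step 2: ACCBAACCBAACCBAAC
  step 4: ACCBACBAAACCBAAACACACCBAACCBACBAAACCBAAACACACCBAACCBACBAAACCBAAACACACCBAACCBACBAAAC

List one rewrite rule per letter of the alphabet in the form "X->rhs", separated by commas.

A->AC, B->A, C->CBA

  step 1 ⇒ step 2: ACACACA ⇒ AC·CBA·AC·CBA·AC·CBA·AC
    A ↦ AC
    C ↦ CBA
  step 0 ⇒ step 1: AAAB ⇒ AC·AC·AC·A
    B ↦ A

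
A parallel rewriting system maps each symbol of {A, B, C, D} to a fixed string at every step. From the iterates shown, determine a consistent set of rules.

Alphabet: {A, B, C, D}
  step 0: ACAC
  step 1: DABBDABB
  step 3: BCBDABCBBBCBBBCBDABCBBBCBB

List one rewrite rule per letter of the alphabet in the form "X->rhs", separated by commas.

A->DA, B->BC, C->BB, D->B

  step 0 ⇒ step 1: ACAC ⇒ DA·BB·DA·BB
    A ↦ DA
    C ↦ BB
    B ↦ BC  (constrained at step 1)
    D ↦ B  (constrained at step 1)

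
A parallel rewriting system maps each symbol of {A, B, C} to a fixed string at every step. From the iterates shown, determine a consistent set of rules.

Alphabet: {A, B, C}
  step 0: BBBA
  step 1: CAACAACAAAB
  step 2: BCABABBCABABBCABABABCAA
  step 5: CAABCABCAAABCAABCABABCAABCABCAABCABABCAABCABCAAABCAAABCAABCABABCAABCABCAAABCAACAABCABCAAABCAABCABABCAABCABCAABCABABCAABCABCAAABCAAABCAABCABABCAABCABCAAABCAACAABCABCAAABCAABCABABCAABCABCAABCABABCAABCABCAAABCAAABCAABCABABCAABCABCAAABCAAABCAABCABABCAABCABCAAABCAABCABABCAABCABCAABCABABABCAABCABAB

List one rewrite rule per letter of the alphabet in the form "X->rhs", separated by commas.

A->AB, B->CAA, C->BC

  step 1 ⇒ step 2: CAACAACAAAB ⇒ BC·AB·AB·BC·AB·AB·BC·AB·AB·AB·CAA
    A ↦ AB
    B ↦ CAA
    C ↦ BC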